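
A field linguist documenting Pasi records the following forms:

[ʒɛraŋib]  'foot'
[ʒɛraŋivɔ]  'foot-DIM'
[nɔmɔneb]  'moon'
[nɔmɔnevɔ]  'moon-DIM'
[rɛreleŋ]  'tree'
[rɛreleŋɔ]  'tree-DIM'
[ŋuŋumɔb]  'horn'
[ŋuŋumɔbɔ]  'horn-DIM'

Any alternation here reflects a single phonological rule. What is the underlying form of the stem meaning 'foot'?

/ʒɛraŋiv/

In [ʒɛraŋib] and [ʒɛraŋivɔ] the final segment of 'foot' alternates: [b] ~ [v].
Compare 'horn', with invariant [b] in [ŋuŋumɔb] and [ŋuŋumɔbɔ]: an analysis with underlying /b/ and a rule producing [v] before the DIM suffix would wrongly predict alternation here too.
So /v/ is underlying, and a rule of word-final hardening — voiced fricatives become stops word-finally — gives [b].
The underlying form of 'foot' is therefore /ʒɛraŋiv/.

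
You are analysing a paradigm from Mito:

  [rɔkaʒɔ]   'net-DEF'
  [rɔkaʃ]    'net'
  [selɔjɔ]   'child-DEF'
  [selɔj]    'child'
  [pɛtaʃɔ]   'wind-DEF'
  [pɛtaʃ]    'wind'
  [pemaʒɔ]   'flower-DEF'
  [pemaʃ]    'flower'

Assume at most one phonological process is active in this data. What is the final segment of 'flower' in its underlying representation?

The root 'flower' surfaces as [pemaʒɔ] and [pemaʃ], with a stem-final [ʒ] ~ [ʃ] alternation.
If /ʃ/ were underlying and a rule turned it into [ʒ] before the DEF suffix, 'wind' would also alternate; but it has [ʃ] in both [pɛtaʃɔ] and [pɛtaʃ].
The underlying segment must be /ʒ/; voiced obstruents become voiceless word-finally, yielding [ʃ] there.

/ʒ/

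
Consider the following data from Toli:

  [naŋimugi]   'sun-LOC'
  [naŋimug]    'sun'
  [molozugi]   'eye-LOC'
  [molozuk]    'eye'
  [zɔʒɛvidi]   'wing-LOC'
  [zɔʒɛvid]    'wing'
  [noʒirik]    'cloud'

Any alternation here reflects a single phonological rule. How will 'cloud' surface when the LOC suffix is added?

[noʒirigi]

'eye' shows [g] ~ [k] at the end of the stem ([molozugi] vs [molozuk]).
Compare 'sun', with invariant [g] in [naŋimugi] and [naŋimug]: an analysis with underlying /g/ and a rule producing [k] in isolation would wrongly predict alternation here too.
The alternation reflects intervocalic voicing: voiceless stops become voiced between vowels. /k/ is underlying.
The one attested form of 'cloud', [noʒirik], shows underlying /noʒirik/. Applying the same rule between vowels gives [noʒirigi].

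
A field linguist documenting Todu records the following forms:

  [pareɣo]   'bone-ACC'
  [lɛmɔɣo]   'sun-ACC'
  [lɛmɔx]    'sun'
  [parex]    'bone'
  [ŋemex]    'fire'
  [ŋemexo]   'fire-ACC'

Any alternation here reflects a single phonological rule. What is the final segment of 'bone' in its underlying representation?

'bone' shows [ɣ] ~ [x] at the end of the stem ([pareɣo] vs [parex]).
But 'fire' keeps [x] in both environments ([ŋemexo], [ŋemex]), so there is no rule changing /x/ to [ɣ] before the ACC suffix.
The underlying segment must be /ɣ/; voiced obstruents become voiceless word-finally, yielding [x] there.

/ɣ/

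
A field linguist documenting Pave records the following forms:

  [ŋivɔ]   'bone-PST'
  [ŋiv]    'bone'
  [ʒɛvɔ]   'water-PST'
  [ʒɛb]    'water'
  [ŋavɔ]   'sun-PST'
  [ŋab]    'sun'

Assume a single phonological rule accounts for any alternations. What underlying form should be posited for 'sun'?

/ŋab/

The root 'sun' surfaces as [ŋavɔ] and [ŋab], with a stem-final [v] ~ [b] alternation.
The stem 'bone' ([ŋivɔ], [ŋiv]) shows [v] unchanged in both environments, so [v] cannot be basic with [b] derived in isolation.
The alternation reflects intervocalic spirantization: voiced stops become fricatives between vowels. /b/ is underlying.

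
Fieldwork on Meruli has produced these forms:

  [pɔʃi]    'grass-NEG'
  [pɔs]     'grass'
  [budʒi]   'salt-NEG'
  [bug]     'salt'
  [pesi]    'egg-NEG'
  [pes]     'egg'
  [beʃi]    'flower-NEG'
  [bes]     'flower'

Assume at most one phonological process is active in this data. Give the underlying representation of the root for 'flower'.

The root 'flower' surfaces as [beʃi] and [bes], with a stem-final [ʃ] ~ [s] alternation.
But 'egg' keeps [s] in both environments ([pesi], [pes]), so there is no rule changing /s/ to [ʃ] before the NEG suffix.
The alternation reflects depalatalization: palato-alveolar /dʒ/ and /ʃ/ become [g] and [s] when no front vowel follows. /ʃ/ is underlying.
Hence 'flower' is /beʃ/ underlyingly.

/beʃ/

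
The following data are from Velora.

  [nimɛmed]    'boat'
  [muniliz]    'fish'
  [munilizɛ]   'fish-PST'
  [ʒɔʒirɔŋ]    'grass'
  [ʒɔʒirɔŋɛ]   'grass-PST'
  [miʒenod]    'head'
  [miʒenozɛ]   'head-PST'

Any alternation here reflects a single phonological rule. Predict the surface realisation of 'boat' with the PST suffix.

The root 'head' surfaces as [miʒenod] and [miʒenozɛ], with a stem-final [d] ~ [z] alternation.
Compare 'fish', with invariant [z] in [muniliz] and [munilizɛ]: an analysis with underlying /z/ and a rule producing [d] in isolation would wrongly predict alternation here too.
The underlying segment must be /d/; voiced stops become fricatives between vowels, yielding [z] there.
The one attested form of 'boat', [nimɛmed], shows underlying /nimɛmed/. Applying the same rule between vowels gives [nimɛmezɛ].

[nimɛmezɛ]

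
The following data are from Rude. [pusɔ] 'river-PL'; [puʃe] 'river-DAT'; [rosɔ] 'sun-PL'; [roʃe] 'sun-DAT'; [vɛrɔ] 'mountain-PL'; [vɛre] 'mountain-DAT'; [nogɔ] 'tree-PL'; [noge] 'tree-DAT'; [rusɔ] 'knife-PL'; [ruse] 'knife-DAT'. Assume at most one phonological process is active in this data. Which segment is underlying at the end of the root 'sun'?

The root 'sun' surfaces as [rosɔ] and [roʃe], with a stem-final [s] ~ [ʃ] alternation.
Compare 'knife', with invariant [s] in [rusɔ] and [ruse]: an analysis with underlying /s/ and a rule producing [ʃ] before the DAT suffix would wrongly predict alternation here too.
Therefore /ʃ/ is basic and [s] is derived by depalatalization (palato-alveolar /ʃ/ becomes [s] when no front vowel follows).

/ʃ/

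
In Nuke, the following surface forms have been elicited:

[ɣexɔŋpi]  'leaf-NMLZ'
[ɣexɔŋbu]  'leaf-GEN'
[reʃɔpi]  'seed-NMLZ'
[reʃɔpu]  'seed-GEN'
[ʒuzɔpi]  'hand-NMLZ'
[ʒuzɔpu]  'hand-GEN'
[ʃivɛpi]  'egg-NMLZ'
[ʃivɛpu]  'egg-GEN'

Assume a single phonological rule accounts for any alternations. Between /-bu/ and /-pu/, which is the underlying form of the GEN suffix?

The GEN suffix surfaces as [-bu] and [-pu], depending on the final segment of the stem.
The NMLZ suffix, which begins with [p], is invariant after every stem; so [p] is not altered by any rule here.
The GEN suffix is therefore /-bu/ underlyingly, with post-vocalic devoicing: voiced stops become voiceless after a vowel.

/-bu/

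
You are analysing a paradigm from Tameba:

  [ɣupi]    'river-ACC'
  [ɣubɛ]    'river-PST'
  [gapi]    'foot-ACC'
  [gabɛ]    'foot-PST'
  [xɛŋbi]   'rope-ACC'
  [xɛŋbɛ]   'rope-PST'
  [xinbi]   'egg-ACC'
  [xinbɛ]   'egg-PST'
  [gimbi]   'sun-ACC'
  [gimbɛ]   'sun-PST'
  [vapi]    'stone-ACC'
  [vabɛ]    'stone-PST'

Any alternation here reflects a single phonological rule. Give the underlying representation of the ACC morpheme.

The ACC suffix surfaces as [-bi] and [-pi], depending on the final segment of the stem.
By contrast the PST suffix keeps its initial [b] throughout — that segment must be underlying.
The ACC suffix is therefore /-pi/ underlyingly, with post-nasal voicing: voiceless stops become voiced after a nasal.

/-pi/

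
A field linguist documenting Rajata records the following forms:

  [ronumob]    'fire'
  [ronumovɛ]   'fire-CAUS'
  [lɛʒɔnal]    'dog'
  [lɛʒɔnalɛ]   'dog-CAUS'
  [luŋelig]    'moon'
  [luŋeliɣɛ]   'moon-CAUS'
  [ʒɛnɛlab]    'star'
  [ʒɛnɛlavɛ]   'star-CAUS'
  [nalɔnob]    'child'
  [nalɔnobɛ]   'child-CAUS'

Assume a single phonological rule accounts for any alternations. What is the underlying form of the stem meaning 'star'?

In [ʒɛnɛlab] and [ʒɛnɛlavɛ] the final segment of 'star' alternates: [b] ~ [v].
The stem 'child' ([nalɔnob], [nalɔnobɛ]) shows [b] unchanged in both environments, so [b] cannot be basic with [v] derived before the CAUS suffix.
The alternation reflects word-final hardening: voiced fricatives become stops word-finally. /v/ is underlying.

/ʒɛnɛlav/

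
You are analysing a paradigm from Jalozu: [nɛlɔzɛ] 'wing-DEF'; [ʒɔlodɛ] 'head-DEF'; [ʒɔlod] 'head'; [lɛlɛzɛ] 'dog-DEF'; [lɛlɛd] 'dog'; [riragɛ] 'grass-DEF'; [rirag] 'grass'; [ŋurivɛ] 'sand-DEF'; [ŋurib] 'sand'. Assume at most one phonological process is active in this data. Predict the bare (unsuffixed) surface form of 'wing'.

[nɛlɔd]

In [lɛlɛzɛ] and [lɛlɛd] the final segment of 'dog' alternates: [z] ~ [d].
But 'head' keeps [d] in both environments ([ʒɔlodɛ], [ʒɔlod]), so there is no rule changing /d/ to [z] before the DEF suffix.
The underlying segment must be /z/; voiced fricatives become stops word-finally, yielding [d] there.
From [nɛlɔzɛ] the stem 'wing' is /nɛlɔz/; word-finally this yields [nɛlɔd].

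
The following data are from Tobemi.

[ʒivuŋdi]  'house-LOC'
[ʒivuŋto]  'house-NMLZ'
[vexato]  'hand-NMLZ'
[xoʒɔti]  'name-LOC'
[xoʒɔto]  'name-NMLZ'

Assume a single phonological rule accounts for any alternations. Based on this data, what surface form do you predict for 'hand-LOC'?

[vexati]

The LOC suffix surfaces as [-di] and [-ti], depending on the final segment of the stem.
By contrast the NMLZ suffix keeps its initial [t] throughout — that segment must be underlying.
So the underlying form is /-di/, and voiced stops become voiceless after a vowel.
After 'hand', which ends in a vowel, the suffix surfaces as [-ti], giving [vexati].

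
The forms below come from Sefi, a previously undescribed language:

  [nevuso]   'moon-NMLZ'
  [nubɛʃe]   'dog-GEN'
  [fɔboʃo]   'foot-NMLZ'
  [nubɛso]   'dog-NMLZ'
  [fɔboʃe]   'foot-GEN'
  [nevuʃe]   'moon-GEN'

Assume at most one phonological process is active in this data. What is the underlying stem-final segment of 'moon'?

/s/

The root 'moon' surfaces as [nevuso] and [nevuʃe], with a stem-final [s] ~ [ʃ] alternation.
But 'foot' keeps [ʃ] in both environments ([fɔboʃo], [fɔboʃe]), so there is no rule changing /ʃ/ to [s] before the NMLZ suffix.
The underlying segment must be /s/; /s/ becomes palato-alveolar [ʃ] before a front vowel, yielding [ʃ] there.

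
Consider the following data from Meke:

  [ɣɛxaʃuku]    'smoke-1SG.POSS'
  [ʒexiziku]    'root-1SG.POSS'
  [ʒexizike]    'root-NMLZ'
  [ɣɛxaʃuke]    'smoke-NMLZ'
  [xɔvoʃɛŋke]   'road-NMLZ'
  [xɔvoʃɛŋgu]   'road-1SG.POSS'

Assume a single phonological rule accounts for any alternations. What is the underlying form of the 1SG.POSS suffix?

The 1SG.POSS suffix surfaces as [-gu] and [-ku], depending on the final segment of the stem.
The NMLZ suffix, which begins with [k], is invariant after every stem; so [k] is not altered by any rule here.
So the underlying form is /-gu/, and voiced stops become voiceless after a vowel.

/-gu/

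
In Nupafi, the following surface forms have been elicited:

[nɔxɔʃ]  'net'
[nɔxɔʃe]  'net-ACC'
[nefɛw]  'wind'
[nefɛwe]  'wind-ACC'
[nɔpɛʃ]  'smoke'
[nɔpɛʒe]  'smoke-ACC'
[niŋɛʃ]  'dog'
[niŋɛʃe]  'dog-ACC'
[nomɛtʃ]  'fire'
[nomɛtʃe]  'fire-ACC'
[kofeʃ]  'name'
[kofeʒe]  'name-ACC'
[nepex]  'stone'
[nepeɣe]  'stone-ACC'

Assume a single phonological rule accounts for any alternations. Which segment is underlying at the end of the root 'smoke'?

/ʒ/

'smoke' shows [ʃ] ~ [ʒ] at the end of the stem ([nɔpɛʃ] vs [nɔpɛʒe]).
The stem 'net' ([nɔxɔʃ], [nɔxɔʃe]) shows [ʃ] unchanged in both environments, so [ʃ] cannot be basic with [ʒ] derived before the ACC suffix.
Therefore /ʒ/ is basic and [ʃ] is derived by word-final obstruent devoicing (voiced obstruents become voiceless word-finally).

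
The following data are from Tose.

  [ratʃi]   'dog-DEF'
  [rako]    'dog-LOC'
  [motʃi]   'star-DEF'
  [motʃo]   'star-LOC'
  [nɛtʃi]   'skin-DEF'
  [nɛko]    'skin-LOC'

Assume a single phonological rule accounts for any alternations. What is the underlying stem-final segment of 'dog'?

/k/

The stem for 'dog' ends in [tʃ] in [ratʃi] but [k] in [rako].
If /tʃ/ were underlying and a rule turned it into [k] before the LOC suffix, 'star' would also alternate; but it has [tʃ] in both [motʃi] and [motʃo].
The underlying segment must be /k/; /k/ becomes palato-alveolar [tʃ] before a front vowel, yielding [tʃ] there.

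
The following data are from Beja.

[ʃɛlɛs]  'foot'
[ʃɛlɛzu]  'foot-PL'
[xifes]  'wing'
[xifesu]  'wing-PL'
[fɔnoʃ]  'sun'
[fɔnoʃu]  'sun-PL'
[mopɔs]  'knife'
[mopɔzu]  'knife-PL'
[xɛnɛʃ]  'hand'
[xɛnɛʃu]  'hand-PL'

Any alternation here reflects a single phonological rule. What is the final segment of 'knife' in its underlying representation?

The root 'knife' surfaces as [mopɔs] and [mopɔzu], with a stem-final [s] ~ [z] alternation.
The stem 'wing' ([xifes], [xifesu]) shows [s] unchanged in both environments, so [s] cannot be basic with [z] derived before the PL suffix.
The alternation reflects word-final obstruent devoicing: voiced obstruents become voiceless word-finally. /z/ is underlying.

/z/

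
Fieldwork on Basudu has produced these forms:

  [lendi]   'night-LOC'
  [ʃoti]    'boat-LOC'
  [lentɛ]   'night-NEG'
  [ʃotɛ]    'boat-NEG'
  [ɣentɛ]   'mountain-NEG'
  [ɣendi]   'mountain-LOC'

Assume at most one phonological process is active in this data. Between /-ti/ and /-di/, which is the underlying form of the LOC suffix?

The LOC suffix surfaces as [-di] and [-ti], depending on the final segment of the stem.
By contrast the NEG suffix keeps its initial [t] throughout — that segment must be underlying.
So the underlying form is /-di/, and voiced stops become voiceless after a vowel.

/-di/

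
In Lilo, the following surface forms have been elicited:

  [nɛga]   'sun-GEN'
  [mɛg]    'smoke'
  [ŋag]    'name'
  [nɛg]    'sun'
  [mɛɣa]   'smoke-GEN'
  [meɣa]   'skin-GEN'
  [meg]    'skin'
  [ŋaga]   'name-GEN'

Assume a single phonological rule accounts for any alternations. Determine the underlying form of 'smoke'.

In [mɛg] and [mɛɣa] the final segment of 'smoke' alternates: [g] ~ [ɣ].
Compare 'name', with invariant [g] in [ŋag] and [ŋaga]: an analysis with underlying /g/ and a rule producing [ɣ] before the GEN suffix would wrongly predict alternation here too.
Therefore /ɣ/ is basic and [g] is derived by word-final hardening (voiced fricatives become stops word-finally).

/mɛɣ/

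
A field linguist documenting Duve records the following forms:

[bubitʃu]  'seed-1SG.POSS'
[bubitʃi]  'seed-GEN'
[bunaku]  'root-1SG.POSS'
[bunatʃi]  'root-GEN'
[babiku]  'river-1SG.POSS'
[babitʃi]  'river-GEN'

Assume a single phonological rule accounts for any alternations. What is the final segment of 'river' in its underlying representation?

In [babiku] and [babitʃi] the final segment of 'river' alternates: [k] ~ [tʃ].
The stem 'seed' ([bubitʃu], [bubitʃi]) shows [tʃ] unchanged in both environments, so [tʃ] cannot be basic with [k] derived before the 1SG.POSS suffix.
The alternation reflects palatalization before a front vowel: /k/ becomes palato-alveolar [tʃ] before a front vowel. /k/ is underlying.

/k/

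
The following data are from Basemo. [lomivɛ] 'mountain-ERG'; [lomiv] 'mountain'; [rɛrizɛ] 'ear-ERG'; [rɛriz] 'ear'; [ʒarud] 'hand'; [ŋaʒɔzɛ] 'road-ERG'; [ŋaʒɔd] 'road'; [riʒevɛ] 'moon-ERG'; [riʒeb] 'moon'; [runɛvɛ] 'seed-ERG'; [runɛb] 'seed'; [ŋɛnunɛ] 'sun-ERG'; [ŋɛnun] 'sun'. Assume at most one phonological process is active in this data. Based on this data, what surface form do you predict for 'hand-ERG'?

[ʒaruzɛ]

The stem for 'road' ends in [z] in [ŋaʒɔzɛ] but [d] in [ŋaʒɔd].
But 'ear' keeps [z] in both environments ([rɛrizɛ], [rɛriz]), so there is no rule changing /z/ to [d] in isolation.
The underlying segment must be /d/; voiced stops become fricatives between vowels, yielding [z] there.
The one attested form of 'hand', [ʒarud], shows underlying /ʒarud/. Applying the same rule between vowels gives [ʒaruzɛ].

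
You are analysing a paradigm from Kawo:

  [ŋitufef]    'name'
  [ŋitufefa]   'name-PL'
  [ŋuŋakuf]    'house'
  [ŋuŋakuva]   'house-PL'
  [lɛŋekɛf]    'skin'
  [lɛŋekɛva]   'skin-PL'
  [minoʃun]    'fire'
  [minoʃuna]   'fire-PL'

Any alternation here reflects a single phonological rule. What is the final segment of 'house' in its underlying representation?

/v/

In [ŋuŋakuf] and [ŋuŋakuva] the final segment of 'house' alternates: [f] ~ [v].
Compare 'name', with invariant [f] in [ŋitufef] and [ŋitufefa]: an analysis with underlying /f/ and a rule producing [v] before the PL suffix would wrongly predict alternation here too.
The alternation reflects word-final obstruent devoicing: voiced obstruents become voiceless word-finally. /v/ is underlying.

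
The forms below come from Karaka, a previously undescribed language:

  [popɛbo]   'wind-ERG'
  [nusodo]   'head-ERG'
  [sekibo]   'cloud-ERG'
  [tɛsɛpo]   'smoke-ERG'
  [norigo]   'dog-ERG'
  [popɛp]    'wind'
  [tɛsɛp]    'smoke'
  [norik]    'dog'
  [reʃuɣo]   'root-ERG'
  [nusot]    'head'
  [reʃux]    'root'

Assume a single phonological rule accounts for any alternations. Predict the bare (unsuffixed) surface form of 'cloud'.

The root 'wind' surfaces as [popɛbo] and [popɛp], with a stem-final [b] ~ [p] alternation.
If /p/ were underlying and a rule turned it into [b] before the ERG suffix, 'smoke' would also alternate; but it has [p] in both [tɛsɛpo] and [tɛsɛp].
The underlying segment must be /b/; voiced obstruents become voiceless word-finally, yielding [p] there.
The one attested form of 'cloud', [sekibo], shows underlying /sekib/. Applying the same rule word-finally gives [sekip].

[sekip]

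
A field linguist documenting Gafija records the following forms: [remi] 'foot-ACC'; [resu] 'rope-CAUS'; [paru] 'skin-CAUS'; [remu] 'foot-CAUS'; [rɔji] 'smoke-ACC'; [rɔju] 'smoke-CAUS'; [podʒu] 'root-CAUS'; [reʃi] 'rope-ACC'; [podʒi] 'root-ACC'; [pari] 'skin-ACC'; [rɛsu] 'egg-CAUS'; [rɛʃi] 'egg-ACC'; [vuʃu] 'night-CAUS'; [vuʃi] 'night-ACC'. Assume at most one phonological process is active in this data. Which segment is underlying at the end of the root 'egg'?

In [rɛʃi] and [rɛsu] the final segment of 'egg' alternates: [ʃ] ~ [s].
Compare 'night', with invariant [ʃ] in [vuʃi] and [vuʃu]: an analysis with underlying /ʃ/ and a rule producing [s] before the CAUS suffix would wrongly predict alternation here too.
The underlying segment must be /s/; /s/ becomes palato-alveolar [ʃ] before a front vowel, yielding [ʃ] there.

/s/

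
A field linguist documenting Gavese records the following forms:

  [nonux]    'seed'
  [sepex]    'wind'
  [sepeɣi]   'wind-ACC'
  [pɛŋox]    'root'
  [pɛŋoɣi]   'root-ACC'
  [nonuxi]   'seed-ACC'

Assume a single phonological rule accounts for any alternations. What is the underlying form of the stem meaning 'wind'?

In [sepeɣi] and [sepex] the final segment of 'wind' alternates: [ɣ] ~ [x].
If /x/ were underlying and a rule turned it into [ɣ] before the ACC suffix, 'seed' would also alternate; but it has [x] in both [nonuxi] and [nonux].
Therefore /ɣ/ is basic and [x] is derived by word-final obstruent devoicing (voiced obstruents become voiceless word-finally).
So 'wind' = /sepeɣ/.

/sepeɣ/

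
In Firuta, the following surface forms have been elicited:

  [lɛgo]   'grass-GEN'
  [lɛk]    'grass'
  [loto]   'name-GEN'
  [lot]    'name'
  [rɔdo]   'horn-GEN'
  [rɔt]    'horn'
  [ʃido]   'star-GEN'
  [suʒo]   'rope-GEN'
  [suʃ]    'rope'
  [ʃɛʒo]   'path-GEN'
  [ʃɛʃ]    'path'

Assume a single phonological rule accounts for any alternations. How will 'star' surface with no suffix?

'horn' shows [d] ~ [t] at the end of the stem ([rɔdo] vs [rɔt]).
Compare 'name', with invariant [t] in [loto] and [lot]: an analysis with underlying /t/ and a rule producing [d] before the GEN suffix would wrongly predict alternation here too.
The alternation reflects word-final obstruent devoicing: voiced obstruents become voiceless word-finally. /d/ is underlying.
From [ʃido] the stem 'star' is /ʃid/; word-finally this yields [ʃit].

[ʃit]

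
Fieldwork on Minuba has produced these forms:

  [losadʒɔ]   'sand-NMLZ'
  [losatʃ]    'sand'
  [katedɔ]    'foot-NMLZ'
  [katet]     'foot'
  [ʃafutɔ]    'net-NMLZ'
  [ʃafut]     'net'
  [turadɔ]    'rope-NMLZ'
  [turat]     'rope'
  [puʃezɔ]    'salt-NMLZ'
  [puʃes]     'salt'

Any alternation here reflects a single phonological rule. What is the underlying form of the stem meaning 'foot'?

/kated/

In [katedɔ] and [katet] the final segment of 'foot' alternates: [d] ~ [t].
If /t/ were underlying and a rule turned it into [d] before the NMLZ suffix, 'net' would also alternate; but it has [t] in both [ʃafutɔ] and [ʃafut].
The alternation reflects word-final obstruent devoicing: voiced obstruents become voiceless word-finally. /d/ is underlying.
The underlying form of 'foot' is therefore /kated/.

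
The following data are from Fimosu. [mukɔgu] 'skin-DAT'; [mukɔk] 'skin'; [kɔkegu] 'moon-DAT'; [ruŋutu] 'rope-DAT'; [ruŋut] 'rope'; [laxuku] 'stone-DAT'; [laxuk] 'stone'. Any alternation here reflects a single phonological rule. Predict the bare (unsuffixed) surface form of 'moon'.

'skin' shows [g] ~ [k] at the end of the stem ([mukɔgu] vs [mukɔk]).
The stem 'stone' ([laxuku], [laxuk]) shows [k] unchanged in both environments, so [k] cannot be basic with [g] derived before the DAT suffix.
The alternation reflects word-final obstruent devoicing: voiced obstruents become voiceless word-finally. /g/ is underlying.
The one attested form of 'moon', [kɔkegu], shows underlying /kɔkeg/. Applying the same rule word-finally gives [kɔkek].

[kɔkek]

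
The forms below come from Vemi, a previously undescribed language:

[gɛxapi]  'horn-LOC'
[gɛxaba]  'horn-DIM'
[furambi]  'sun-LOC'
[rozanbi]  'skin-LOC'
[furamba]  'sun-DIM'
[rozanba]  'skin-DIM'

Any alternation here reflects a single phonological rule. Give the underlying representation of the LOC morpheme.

The LOC morpheme has two allomorphs, [-bi] and [-pi].
By contrast the DIM suffix keeps its initial [b] throughout — that segment must be underlying.
The LOC suffix is therefore /-pi/ underlyingly, with post-nasal voicing: voiceless stops become voiced after a nasal.

/-pi/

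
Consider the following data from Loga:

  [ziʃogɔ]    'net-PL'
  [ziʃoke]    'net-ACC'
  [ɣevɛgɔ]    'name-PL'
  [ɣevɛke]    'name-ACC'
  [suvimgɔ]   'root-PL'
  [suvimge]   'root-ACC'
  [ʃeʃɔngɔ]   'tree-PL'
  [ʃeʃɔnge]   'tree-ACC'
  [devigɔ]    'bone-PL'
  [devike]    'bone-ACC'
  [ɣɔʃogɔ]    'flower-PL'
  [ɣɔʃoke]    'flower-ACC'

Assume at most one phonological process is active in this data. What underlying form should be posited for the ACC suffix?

The ACC morpheme has two allomorphs, [-ge] and [-ke].
By contrast the PL suffix keeps its initial [g] throughout — that segment must be underlying.
So the underlying form is /-ke/, and voiceless stops become voiced after a nasal.

/-ke/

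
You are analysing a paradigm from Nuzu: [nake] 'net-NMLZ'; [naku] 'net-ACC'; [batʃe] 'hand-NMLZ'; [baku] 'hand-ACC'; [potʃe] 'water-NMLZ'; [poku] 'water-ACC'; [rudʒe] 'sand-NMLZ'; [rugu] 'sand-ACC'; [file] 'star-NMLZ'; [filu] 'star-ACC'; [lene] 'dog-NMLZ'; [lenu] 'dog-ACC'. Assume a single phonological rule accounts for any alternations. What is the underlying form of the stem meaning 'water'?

/potʃ/

The root 'water' surfaces as [potʃe] and [poku], with a stem-final [tʃ] ~ [k] alternation.
The stem 'net' ([nake], [naku]) shows [k] unchanged in both environments, so [k] cannot be basic with [tʃ] derived before the NMLZ suffix.
So /tʃ/ is underlying, and a rule of depalatalization — palato-alveolar /tʃ/ and /dʒ/ become [k] and [g] when no front vowel follows — gives [k].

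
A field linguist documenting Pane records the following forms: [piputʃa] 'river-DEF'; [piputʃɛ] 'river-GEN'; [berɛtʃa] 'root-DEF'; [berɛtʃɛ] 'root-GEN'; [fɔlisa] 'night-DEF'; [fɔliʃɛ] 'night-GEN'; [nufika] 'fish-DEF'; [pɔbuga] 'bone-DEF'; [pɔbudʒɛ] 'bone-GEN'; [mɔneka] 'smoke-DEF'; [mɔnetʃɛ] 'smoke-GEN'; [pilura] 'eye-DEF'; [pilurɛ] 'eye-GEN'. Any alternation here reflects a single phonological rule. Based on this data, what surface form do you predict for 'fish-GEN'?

'smoke' shows [k] ~ [tʃ] at the end of the stem ([mɔneka] vs [mɔnetʃɛ]).
If /tʃ/ were underlying and a rule turned it into [k] before the DEF suffix, 'root' would also alternate; but it has [tʃ] in both [berɛtʃa] and [berɛtʃɛ].
The underlying segment must be /k/; /k/, /g/ and /s/ become palato-alveolar [tʃ], [dʒ] and [ʃ] before a front vowel, yielding [tʃ] there.
From [nufika] the stem 'fish' is /nufik/; before a front vowel this yields [nufitʃɛ].

[nufitʃɛ]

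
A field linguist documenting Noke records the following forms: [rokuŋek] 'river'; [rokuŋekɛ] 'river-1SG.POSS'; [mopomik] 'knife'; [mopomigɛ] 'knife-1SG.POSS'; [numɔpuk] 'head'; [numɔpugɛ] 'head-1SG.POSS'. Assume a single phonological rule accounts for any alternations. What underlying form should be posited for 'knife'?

/mopomig/

The stem for 'knife' ends in [k] in [mopomik] but [g] in [mopomigɛ].
Compare 'river', with invariant [k] in [rokuŋek] and [rokuŋekɛ]: an analysis with underlying /k/ and a rule producing [g] before the 1SG.POSS suffix would wrongly predict alternation here too.
The underlying segment must be /g/; voiced obstruents become voiceless word-finally, yielding [k] there.
The underlying form of 'knife' is therefore /mopomig/.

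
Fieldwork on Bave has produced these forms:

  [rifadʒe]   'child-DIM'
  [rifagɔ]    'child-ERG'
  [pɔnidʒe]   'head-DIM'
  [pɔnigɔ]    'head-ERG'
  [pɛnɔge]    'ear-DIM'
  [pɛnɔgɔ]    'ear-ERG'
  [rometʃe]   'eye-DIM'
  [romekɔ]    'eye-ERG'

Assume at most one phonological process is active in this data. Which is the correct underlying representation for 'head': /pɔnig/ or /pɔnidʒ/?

/pɔnidʒ/

The root 'head' surfaces as [pɔnidʒe] and [pɔnigɔ], with a stem-final [dʒ] ~ [g] alternation.
Compare 'ear', with invariant [g] in [pɛnɔge] and [pɛnɔgɔ]: an analysis with underlying /g/ and a rule producing [dʒ] before the DIM suffix would wrongly predict alternation here too.
The underlying segment must be /dʒ/; palato-alveolar /tʃ/ and /dʒ/ become [k] and [g] when no front vowel follows, yielding [g] there.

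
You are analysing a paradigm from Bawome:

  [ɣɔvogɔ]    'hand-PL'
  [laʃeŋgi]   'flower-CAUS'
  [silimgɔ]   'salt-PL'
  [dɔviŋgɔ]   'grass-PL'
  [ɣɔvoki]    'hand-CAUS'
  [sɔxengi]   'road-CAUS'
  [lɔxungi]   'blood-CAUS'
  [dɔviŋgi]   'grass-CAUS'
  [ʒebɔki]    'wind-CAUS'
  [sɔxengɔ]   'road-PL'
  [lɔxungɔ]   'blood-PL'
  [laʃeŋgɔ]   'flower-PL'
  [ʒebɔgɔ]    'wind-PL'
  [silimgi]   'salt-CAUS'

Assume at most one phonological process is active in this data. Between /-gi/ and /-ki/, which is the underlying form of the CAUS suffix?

The CAUS morpheme has two allomorphs, [-gi] and [-ki].
The PL suffix, which begins with [g], is invariant after every stem; so [g] is not altered by any rule here.
So the underlying form is /-ki/, and voiceless stops become voiced after a nasal.

/-ki/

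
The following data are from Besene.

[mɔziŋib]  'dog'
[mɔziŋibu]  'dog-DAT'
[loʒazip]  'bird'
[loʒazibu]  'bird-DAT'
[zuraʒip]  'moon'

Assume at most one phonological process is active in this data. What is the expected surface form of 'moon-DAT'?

The root 'bird' surfaces as [loʒazip] and [loʒazibu], with a stem-final [p] ~ [b] alternation.
The stem 'dog' ([mɔziŋib], [mɔziŋibu]) shows [b] unchanged in both environments, so [b] cannot be basic with [p] derived in isolation.
Therefore /p/ is basic and [b] is derived by intervocalic voicing (voiceless stops become voiced between vowels).
The one attested form of 'moon', [zuraʒip], shows underlying /zuraʒip/. Applying the same rule between vowels gives [zuraʒibu].

[zuraʒibu]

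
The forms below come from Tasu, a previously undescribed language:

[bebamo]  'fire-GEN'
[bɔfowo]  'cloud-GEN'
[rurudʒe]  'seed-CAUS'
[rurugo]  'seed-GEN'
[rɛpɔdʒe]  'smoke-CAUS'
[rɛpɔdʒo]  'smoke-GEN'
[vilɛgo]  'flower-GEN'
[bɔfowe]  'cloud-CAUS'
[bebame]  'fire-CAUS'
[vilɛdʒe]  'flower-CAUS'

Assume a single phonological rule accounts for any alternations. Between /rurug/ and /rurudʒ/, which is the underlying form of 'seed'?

In [rurudʒe] and [rurugo] the final segment of 'seed' alternates: [dʒ] ~ [g].
If /dʒ/ were underlying and a rule turned it into [g] before the GEN suffix, 'smoke' would also alternate; but it has [dʒ] in both [rɛpɔdʒe] and [rɛpɔdʒo].
The underlying segment must be /g/; /g/ becomes palato-alveolar [dʒ] before a front vowel, yielding [dʒ] there.

/rurug/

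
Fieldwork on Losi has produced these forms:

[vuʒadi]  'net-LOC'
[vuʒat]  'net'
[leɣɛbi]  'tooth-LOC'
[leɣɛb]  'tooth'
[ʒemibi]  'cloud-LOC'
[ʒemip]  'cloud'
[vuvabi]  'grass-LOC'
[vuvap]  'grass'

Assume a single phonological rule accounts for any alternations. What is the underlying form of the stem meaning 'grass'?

/vuvap/

'grass' shows [b] ~ [p] at the end of the stem ([vuvabi] vs [vuvap]).
But 'tooth' keeps [b] in both environments ([leɣɛbi], [leɣɛb]), so there is no rule changing /b/ to [p] in isolation.
So /p/ is underlying, and a rule of intervocalic voicing — voiceless stops become voiced between vowels — gives [b].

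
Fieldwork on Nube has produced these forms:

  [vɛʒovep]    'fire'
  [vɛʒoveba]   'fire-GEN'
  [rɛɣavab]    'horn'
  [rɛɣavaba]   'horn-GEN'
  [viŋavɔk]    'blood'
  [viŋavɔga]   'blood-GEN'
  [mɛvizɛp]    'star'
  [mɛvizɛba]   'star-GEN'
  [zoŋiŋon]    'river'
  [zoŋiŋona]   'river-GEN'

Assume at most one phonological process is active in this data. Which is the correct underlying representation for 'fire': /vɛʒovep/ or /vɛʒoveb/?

The stem for 'fire' ends in [p] in [vɛʒovep] but [b] in [vɛʒoveba].
If /b/ were underlying and a rule turned it into [p] in isolation, 'horn' would also alternate; but it has [b] in both [rɛɣavab] and [rɛɣavaba].
Therefore /p/ is basic and [b] is derived by intervocalic voicing (voiceless stops become voiced between vowels).

/vɛʒovep/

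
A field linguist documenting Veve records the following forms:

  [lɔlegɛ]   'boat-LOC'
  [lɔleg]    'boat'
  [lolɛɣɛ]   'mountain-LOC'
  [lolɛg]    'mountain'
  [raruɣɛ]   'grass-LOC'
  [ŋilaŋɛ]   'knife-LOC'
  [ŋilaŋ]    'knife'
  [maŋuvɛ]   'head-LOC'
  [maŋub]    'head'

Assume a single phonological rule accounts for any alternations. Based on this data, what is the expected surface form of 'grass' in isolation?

[rarug]

'mountain' shows [ɣ] ~ [g] at the end of the stem ([lolɛɣɛ] vs [lolɛg]).
The stem 'boat' ([lɔlegɛ], [lɔleg]) shows [g] unchanged in both environments, so [g] cannot be basic with [ɣ] derived before the LOC suffix.
Therefore /ɣ/ is basic and [g] is derived by word-final hardening (voiced fricatives become stops word-finally).
From [raruɣɛ] the stem 'grass' is /raruɣ/; word-finally this yields [rarug].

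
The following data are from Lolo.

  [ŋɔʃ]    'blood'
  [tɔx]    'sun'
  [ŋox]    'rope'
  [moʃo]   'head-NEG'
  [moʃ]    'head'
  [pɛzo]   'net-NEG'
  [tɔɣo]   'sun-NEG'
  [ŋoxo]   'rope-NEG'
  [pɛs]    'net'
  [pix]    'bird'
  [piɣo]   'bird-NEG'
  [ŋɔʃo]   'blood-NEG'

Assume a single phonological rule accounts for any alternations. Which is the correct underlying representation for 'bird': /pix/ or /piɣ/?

/piɣ/

'bird' shows [ɣ] ~ [x] at the end of the stem ([piɣo] vs [pix]).
But 'rope' keeps [x] in both environments ([ŋoxo], [ŋox]), so there is no rule changing /x/ to [ɣ] before the NEG suffix.
The alternation reflects word-final obstruent devoicing: voiced obstruents become voiceless word-finally. /ɣ/ is underlying.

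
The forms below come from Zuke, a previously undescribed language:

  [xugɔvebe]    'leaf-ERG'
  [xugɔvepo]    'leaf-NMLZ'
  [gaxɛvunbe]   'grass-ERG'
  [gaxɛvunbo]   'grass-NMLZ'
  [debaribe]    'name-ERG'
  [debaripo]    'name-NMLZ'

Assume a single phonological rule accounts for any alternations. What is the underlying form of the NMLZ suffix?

The NMLZ suffix surfaces as [-bo] and [-po], depending on the final segment of the stem.
The ERG suffix, which begins with [b], is invariant after every stem; so [b] is not altered by any rule here.
The NMLZ suffix is therefore /-po/ underlyingly, with post-nasal voicing: voiceless stops become voiced after a nasal.

/-po/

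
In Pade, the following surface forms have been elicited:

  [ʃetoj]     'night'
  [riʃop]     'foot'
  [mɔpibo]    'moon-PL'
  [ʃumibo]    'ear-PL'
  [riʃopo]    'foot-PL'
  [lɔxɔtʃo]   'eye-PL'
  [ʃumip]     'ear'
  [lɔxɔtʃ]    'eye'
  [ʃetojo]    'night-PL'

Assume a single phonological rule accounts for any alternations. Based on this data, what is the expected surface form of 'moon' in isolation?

[mɔpip]

'ear' shows [p] ~ [b] at the end of the stem ([ʃumip] vs [ʃumibo]).
The stem 'foot' ([riʃop], [riʃopo]) shows [p] unchanged in both environments, so [p] cannot be basic with [b] derived before the PL suffix.
The alternation reflects word-final obstruent devoicing: voiced obstruents become voiceless word-finally. /b/ is underlying.
From [mɔpibo] the stem 'moon' is /mɔpib/; word-finally this yields [mɔpip].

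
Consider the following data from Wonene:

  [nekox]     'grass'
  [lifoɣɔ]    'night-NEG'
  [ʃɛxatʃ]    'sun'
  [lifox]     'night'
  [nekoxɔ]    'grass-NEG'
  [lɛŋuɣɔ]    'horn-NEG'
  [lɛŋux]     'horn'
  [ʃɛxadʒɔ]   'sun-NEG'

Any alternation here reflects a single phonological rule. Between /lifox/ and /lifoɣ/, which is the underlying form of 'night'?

'night' shows [ɣ] ~ [x] at the end of the stem ([lifoɣɔ] vs [lifox]).
Compare 'grass', with invariant [x] in [nekoxɔ] and [nekox]: an analysis with underlying /x/ and a rule producing [ɣ] before the NEG suffix would wrongly predict alternation here too.
So /ɣ/ is underlying, and a rule of word-final obstruent devoicing — voiced obstruents become voiceless word-finally — gives [x].

/lifoɣ/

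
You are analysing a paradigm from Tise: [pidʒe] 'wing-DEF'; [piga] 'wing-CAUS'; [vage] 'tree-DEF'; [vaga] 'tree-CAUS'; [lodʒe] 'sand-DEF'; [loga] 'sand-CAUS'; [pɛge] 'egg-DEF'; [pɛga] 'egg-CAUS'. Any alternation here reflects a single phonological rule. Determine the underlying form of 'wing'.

/pidʒ/

The stem for 'wing' ends in [dʒ] in [pidʒe] but [g] in [piga].
The stem 'tree' ([vage], [vaga]) shows [g] unchanged in both environments, so [g] cannot be basic with [dʒ] derived before the DEF suffix.
The alternation reflects depalatalization: palato-alveolar /dʒ/ becomes [g] when no front vowel follows. /dʒ/ is underlying.
The underlying form of 'wing' is therefore /pidʒ/.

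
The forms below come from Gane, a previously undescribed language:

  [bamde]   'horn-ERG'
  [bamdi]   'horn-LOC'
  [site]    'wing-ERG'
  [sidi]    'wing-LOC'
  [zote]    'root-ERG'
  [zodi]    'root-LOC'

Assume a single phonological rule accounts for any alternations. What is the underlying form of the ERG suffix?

/-te/

The ERG suffix surfaces as [-de] and [-te], depending on the final segment of the stem.
The LOC suffix, which begins with [d], is invariant after every stem; so [d] is not altered by any rule here.
The ERG suffix is therefore /-te/ underlyingly, with post-nasal voicing: voiceless stops become voiced after a nasal.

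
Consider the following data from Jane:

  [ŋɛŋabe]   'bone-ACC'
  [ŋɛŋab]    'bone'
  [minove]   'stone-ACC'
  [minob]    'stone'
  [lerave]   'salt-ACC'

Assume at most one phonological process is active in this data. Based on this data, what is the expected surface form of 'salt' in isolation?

'stone' shows [v] ~ [b] at the end of the stem ([minove] vs [minob]).
Compare 'bone', with invariant [b] in [ŋɛŋabe] and [ŋɛŋab]: an analysis with underlying /b/ and a rule producing [v] before the ACC suffix would wrongly predict alternation here too.
Therefore /v/ is basic and [b] is derived by word-final hardening (voiced fricatives become stops word-finally).
The one attested form of 'salt', [lerave], shows underlying /lerav/. Applying the same rule word-finally gives [lerab].

[lerab]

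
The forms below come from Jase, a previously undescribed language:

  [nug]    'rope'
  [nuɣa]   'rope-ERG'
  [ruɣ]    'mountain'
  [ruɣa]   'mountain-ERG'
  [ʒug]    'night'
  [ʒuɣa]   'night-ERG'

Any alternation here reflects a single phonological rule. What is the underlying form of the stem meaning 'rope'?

/nug/

The stem for 'rope' ends in [g] in [nug] but [ɣ] in [nuɣa].
Compare 'mountain', with invariant [ɣ] in [ruɣ] and [ruɣa]: an analysis with underlying /ɣ/ and a rule producing [g] in isolation would wrongly predict alternation here too.
So /g/ is underlying, and a rule of intervocalic spirantization — voiced stops become fricatives between vowels — gives [ɣ].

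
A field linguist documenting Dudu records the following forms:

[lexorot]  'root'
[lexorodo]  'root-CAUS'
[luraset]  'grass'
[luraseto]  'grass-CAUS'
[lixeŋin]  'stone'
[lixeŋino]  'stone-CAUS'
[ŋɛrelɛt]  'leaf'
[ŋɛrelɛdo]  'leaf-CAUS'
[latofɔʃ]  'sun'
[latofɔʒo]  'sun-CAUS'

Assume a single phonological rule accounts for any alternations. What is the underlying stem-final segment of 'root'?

/d/

'root' shows [t] ~ [d] at the end of the stem ([lexorot] vs [lexorodo]).
But 'grass' keeps [t] in both environments ([luraset], [luraseto]), so there is no rule changing /t/ to [d] before the CAUS suffix.
The alternation reflects word-final obstruent devoicing: voiced obstruents become voiceless word-finally. /d/ is underlying.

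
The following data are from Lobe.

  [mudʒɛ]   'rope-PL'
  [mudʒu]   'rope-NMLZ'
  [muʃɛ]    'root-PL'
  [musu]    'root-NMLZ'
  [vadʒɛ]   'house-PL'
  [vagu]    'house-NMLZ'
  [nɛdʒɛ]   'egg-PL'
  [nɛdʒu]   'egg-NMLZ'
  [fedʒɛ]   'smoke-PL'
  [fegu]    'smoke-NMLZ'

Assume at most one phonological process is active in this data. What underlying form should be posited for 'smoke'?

In [fedʒɛ] and [fegu] the final segment of 'smoke' alternates: [dʒ] ~ [g].
But 'rope' keeps [dʒ] in both environments ([mudʒɛ], [mudʒu]), so there is no rule changing /dʒ/ to [g] before the NMLZ suffix.
Therefore /g/ is basic and [dʒ] is derived by palatalization before a front vowel (/g/ and /s/ become palato-alveolar [dʒ] and [ʃ] before a front vowel).
Hence 'smoke' is /feg/ underlyingly.

/feg/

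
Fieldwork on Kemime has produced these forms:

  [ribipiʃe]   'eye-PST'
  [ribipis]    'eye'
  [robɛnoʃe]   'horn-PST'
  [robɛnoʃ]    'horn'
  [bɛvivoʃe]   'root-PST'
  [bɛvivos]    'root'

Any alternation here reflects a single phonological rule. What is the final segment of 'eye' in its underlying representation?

/s/

The root 'eye' surfaces as [ribipiʃe] and [ribipis], with a stem-final [ʃ] ~ [s] alternation.
But 'horn' keeps [ʃ] in both environments ([robɛnoʃe], [robɛnoʃ]), so there is no rule changing /ʃ/ to [s] in isolation.
So /s/ is underlying, and a rule of palatalization before a front vowel — /s/ becomes palato-alveolar [ʃ] before a front vowel — gives [ʃ].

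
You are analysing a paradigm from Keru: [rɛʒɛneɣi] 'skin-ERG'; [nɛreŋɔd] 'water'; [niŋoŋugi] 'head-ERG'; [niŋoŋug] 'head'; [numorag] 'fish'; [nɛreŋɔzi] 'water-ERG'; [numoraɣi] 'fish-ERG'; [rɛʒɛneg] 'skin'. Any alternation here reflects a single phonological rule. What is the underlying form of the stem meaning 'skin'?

The stem for 'skin' ends in [g] in [rɛʒɛneg] but [ɣ] in [rɛʒɛneɣi].
But 'head' keeps [g] in both environments ([niŋoŋug], [niŋoŋugi]), so there is no rule changing /g/ to [ɣ] before the ERG suffix.
The underlying segment must be /ɣ/; voiced fricatives become stops word-finally, yielding [g] there.
Hence 'skin' is /rɛʒɛneɣ/ underlyingly.

/rɛʒɛneɣ/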